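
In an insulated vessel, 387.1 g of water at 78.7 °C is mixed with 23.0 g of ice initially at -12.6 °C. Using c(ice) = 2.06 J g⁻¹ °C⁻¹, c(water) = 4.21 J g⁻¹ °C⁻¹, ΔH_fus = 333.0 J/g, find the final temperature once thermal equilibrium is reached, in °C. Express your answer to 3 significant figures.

T_f = 69.5 °C

Heat to bring ice to 0 °C and melt it: q₁ = 23.0×2.06×12.6 + 23.0×333.0 = 8256.0 J
Heat the water can supply cooling to 0 °C: 387.1×4.21×78.7 = 128257 J > q₁, so all ice melts.
Energy balance: 387.1×4.21×(78.7 − T) = 8256.0 + 23.0×4.21×(T − 0)
1629.691(78.7 − T) = 8256.0 + 96.83 T
128257 − 8256.0 = 1726.521 T
T = 120001.0 / 1726.521 = 69.50 °C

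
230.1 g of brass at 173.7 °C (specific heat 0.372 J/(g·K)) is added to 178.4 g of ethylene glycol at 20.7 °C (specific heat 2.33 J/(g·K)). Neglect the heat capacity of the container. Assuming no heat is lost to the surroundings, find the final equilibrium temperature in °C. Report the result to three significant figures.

Heat lost by brass = heat gained by ethylene glycol.
(230.1)(0.372)(173.7 − T) = (178.4)(2.33)(T − 20.7)
85.5972 (173.7 − T) = 415.672 (T − 20.7)
14868 − 85.5972 T = 415.672 T − 8604.4
23472.4 = 501.2692 T
T = 46.83 °C

T_f = 46.8 °C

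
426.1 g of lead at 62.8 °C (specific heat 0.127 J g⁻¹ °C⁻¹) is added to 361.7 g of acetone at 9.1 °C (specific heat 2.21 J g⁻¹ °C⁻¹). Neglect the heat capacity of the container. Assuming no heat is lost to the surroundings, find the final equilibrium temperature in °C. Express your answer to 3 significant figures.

T_f = 12.5 °C

Heat lost by lead = heat gained by acetone.
(426.1)(0.127)(62.8 − T) = (361.7)(2.21)(T − 9.1)
54.1147 (62.8 − T) = 799.357 (T − 9.1)
3398.4 − 54.1147 T = 799.357 T − 7274.1
10672.5 = 853.4717 T
T = 12.50 °C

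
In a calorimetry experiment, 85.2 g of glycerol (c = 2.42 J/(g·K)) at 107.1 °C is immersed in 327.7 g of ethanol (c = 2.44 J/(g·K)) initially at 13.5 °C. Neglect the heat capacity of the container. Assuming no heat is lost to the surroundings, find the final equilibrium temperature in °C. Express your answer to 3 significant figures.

Heat lost by glycerol = heat gained by ethanol.
(85.2)(2.42)(107.1 − T) = (327.7)(2.44)(T − 13.5)
206.184 (107.1 − T) = 799.588 (T − 13.5)
22082 − 206.184 T = 799.588 T − 10794
32876 = 1005.772 T
T = 32.69 °C

T_f = 32.7 °C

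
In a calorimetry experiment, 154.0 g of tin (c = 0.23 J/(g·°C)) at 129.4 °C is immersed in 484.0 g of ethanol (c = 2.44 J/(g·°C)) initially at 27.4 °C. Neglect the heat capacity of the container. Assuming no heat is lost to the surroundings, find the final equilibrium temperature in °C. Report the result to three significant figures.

T_f = 30.4 °C

Heat lost by tin = heat gained by ethanol.
(154.0)(0.23)(129.4 − T) = (484.0)(2.44)(T − 27.4)
35.42 (129.4 − T) = 1180.96 (T − 27.4)
4583.3 − 35.42 T = 1180.96 T − 32358
36941.3 = 1216.38 T
T = 30.37 °C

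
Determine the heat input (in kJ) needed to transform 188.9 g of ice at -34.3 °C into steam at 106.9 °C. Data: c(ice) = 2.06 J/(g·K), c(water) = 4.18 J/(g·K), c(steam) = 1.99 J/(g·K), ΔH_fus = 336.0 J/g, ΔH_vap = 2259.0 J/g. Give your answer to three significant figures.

q = 585 kJ

q1 (heat ice -34.3→0.0 °C): 188.9 × 2.06 × 34.3 = 13347 J
q2 (melt at 0 °C): 188.9 × 336.0 = 63470 J
q3 (heat water 0.0→100.0 °C): 188.9 × 4.18 × 100.0 = 78960 J
q4 (vaporize at 100 °C): 188.9 × 2259.0 = 426725 J
q5 (heat steam 100.0→106.9 °C): 188.9 × 1.99 × 6.9 = 2594 J
Total: 13347 + 63470 + 78960 + 426725 + 2594 = 585096 J = 585 kJ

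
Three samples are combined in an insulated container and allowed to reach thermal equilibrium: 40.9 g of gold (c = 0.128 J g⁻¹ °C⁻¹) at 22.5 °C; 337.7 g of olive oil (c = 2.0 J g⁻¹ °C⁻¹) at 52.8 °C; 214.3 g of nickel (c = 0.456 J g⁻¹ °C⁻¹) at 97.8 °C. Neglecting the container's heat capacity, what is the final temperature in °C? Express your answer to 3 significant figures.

Σ mᵢcᵢ(T − Tᵢ) = 0  ⇒  T = Σ mᵢcᵢTᵢ / Σ mᵢcᵢ
Σ mᵢcᵢ = 40.9×0.128 + 337.7×2.0 + 214.3×0.456 = 778.3560
Σ mᵢcᵢTᵢ = 5.2352×22.5 + 675.4×52.8 + 97.7208×97.8 = 45336
T = 45336 / 778.3560 = 58.246 °C

T_f = 58.2 °C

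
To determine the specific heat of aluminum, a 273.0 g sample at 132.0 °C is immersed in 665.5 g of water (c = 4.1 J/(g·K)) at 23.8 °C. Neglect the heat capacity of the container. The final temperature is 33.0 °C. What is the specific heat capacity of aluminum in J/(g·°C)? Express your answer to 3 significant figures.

q_gained = (665.5 × 4.1) × (33.0 − 23.8) = 25100 J
q_lost = 273.0 × c × (132.0 − 33.0) = 27027 c
Set equal: c = 25100 / 27027 = 0.929 J/(g·°C)

c = 0.929 J/(g·°C)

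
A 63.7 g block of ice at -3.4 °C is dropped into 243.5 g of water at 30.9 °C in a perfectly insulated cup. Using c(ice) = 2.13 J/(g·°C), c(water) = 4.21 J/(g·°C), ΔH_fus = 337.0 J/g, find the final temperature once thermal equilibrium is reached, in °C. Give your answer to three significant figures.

Heat to bring ice to 0 °C and melt it: q₁ = 63.7×2.13×3.4 + 63.7×337.0 = 21928 J
Heat the water can supply cooling to 0 °C: 243.5×4.21×30.9 = 31676.7 J > q₁, so all ice melts.
Energy balance: 243.5×4.21×(30.9 − T) = 21928 + 63.7×4.21×(T − 0)
1025.135(30.9 − T) = 21928 + 268.177 T
31676.7 − 21928 = 1293.312 T
T = 9748.7 / 1293.312 = 7.538 °C

T_f = 7.54 °C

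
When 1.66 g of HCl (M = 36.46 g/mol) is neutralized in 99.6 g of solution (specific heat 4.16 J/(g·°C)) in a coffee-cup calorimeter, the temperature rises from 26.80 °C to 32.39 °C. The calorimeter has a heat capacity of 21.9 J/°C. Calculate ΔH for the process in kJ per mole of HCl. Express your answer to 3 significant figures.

ΔH = -53.6 kJ/mol

|ΔT| = |32.39 − 26.80| = 5.59 °C
|q_surr| = (99.6 × 4.16 + 21.9) × 5.59 = 436.236 × 5.59 = 2439 J
n(HCl) = 1.66 / 36.46 = 0.04553 mol
Temperature rose, so q_rxn = −|q_surr| = -2.439 kJ
ΔH = q_rxn / n = -53.57 kJ/mol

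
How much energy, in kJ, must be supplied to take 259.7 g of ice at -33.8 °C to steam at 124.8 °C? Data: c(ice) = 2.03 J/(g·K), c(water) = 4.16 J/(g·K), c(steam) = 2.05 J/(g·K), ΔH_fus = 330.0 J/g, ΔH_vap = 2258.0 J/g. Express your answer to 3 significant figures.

q = 811 kJ

q1 (heat ice -33.8→0.0 °C): 259.7 × 2.03 × 33.8 = 17819 J
q2 (melt at 0 °C): 259.7 × 330.0 = 85701 J
q3 (heat water 0.0→100.0 °C): 259.7 × 4.16 × 100.0 = 108035 J
q4 (vaporize at 100 °C): 259.7 × 2258.0 = 586403 J
q5 (heat steam 100.0→124.8 °C): 259.7 × 2.05 × 24.8 = 13203 J
Total: 17819 + 85701 + 108035 + 586403 + 13203 = 811161 J = 811 kJ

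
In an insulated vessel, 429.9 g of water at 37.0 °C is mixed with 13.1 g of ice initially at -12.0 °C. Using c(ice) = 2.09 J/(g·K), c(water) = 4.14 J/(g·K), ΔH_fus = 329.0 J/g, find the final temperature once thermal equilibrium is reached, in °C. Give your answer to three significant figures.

Heat to bring ice to 0 °C and melt it: q₁ = 13.1×2.09×12.0 + 13.1×329.0 = 4638.4 J
Heat the water can supply cooling to 0 °C: 429.9×4.14×37.0 = 65852.1 J > q₁, so all ice melts.
Energy balance: 429.9×4.14×(37.0 − T) = 4638.4 + 13.1×4.14×(T − 0)
1779.786(37.0 − T) = 4638.4 + 54.234 T
65852.1 − 4638.4 = 1834.020 T
T = 61213.7 / 1834.020 = 33.38 °C

T_f = 33.4 °C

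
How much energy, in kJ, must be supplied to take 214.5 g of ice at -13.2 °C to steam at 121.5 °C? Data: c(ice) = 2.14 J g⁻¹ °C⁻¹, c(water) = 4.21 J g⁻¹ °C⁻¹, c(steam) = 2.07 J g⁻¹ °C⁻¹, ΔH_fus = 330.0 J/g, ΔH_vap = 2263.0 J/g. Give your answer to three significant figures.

q = 662 kJ

q1 (heat ice -13.2→0.0 °C): 214.5 × 2.14 × 13.2 = 6059 J
q2 (melt at 0 °C): 214.5 × 330.0 = 70785 J
q3 (heat water 0.0→100.0 °C): 214.5 × 4.21 × 100.0 = 90305 J
q4 (vaporize at 100 °C): 214.5 × 2263.0 = 485414 J
q5 (heat steam 100.0→121.5 °C): 214.5 × 2.07 × 21.5 = 9546 J
Total: 6059 + 70785 + 90305 + 485414 + 9546 = 662109 J = 662 kJ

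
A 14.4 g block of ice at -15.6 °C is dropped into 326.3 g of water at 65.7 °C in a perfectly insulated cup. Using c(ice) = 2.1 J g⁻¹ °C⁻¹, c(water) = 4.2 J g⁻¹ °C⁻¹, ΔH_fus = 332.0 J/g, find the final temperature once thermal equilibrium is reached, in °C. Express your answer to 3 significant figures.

Heat to bring ice to 0 °C and melt it: q₁ = 14.4×2.1×15.6 + 14.4×332.0 = 5252.5 J
Heat the water can supply cooling to 0 °C: 326.3×4.2×65.7 = 90039.2 J > q₁, so all ice melts.
Energy balance: 326.3×4.2×(65.7 − T) = 5252.5 + 14.4×4.2×(T − 0)
1370.46(65.7 − T) = 5252.5 + 60.48 T
90039.2 − 5252.5 = 1430.94 T
T = 84786.7 / 1430.94 = 59.25 °C

T_f = 59.3 °C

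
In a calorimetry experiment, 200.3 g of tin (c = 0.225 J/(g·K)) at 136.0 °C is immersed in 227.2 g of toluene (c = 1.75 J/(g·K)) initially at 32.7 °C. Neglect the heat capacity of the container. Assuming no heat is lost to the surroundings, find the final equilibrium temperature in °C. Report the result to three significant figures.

Heat lost by tin = heat gained by toluene.
(200.3)(0.225)(136.0 − T) = (227.2)(1.75)(T − 32.7)
45.0675 (136.0 − T) = 397.6 (T − 32.7)
6129.2 − 45.0675 T = 397.6 T − 13002
19131.2 = 442.6675 T
T = 43.22 °C

T_f = 43.2 °C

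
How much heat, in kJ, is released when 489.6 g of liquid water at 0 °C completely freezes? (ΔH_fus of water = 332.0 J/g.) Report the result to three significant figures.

q = m × ΔH_fus = 489.6 × 332.0 = 162500 J = 163 kJ

q = 163 kJ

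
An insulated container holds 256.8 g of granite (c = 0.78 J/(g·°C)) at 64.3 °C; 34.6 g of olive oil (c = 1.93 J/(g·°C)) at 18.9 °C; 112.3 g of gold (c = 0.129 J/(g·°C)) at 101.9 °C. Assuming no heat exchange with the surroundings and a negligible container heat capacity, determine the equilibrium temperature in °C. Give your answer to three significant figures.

T_f = 55.5 °C

Σ mᵢcᵢ(T − Tᵢ) = 0  ⇒  T = Σ mᵢcᵢTᵢ / Σ mᵢcᵢ
Σ mᵢcᵢ = 256.8×0.78 + 34.6×1.93 + 112.3×0.129 = 281.5687
Σ mᵢcᵢTᵢ = 200.304×64.3 + 66.778×18.9 + 14.4867×101.9 = 15618
T = 15618 / 281.5687 = 55.47 °C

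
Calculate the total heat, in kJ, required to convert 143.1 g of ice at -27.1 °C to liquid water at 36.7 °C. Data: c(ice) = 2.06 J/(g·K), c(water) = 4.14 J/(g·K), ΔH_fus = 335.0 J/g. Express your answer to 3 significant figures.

q = 77.7 kJ

q1 (heat ice -27.1→0.0 °C): 143.1 × 2.06 × 27.1 = 7989 J
q2 (melt at 0 °C): 143.1 × 335.0 = 47939 J
q3 (heat water 0.0→36.7 °C): 143.1 × 4.14 × 36.7 = 21742 J
Total: 7989 + 47939 + 21742 = 77670 J = 77.7 kJ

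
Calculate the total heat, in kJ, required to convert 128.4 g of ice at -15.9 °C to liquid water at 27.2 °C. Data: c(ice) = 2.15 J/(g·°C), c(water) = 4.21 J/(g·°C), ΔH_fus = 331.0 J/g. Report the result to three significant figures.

q1 (heat ice -15.9→0.0 °C): 128.4 × 2.15 × 15.9 = 4389 J
q2 (melt at 0 °C): 128.4 × 331.0 = 42500 J
q3 (heat water 0.0→27.2 °C): 128.4 × 4.21 × 27.2 = 14703 J
Total: 4389 + 42500 + 14703 = 61592 J = 61.6 kJ

q = 61.6 kJ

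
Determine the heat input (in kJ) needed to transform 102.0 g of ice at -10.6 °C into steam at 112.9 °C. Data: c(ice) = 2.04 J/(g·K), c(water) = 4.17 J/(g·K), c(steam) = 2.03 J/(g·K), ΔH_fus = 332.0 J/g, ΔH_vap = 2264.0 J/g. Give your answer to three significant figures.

q1 (heat ice -10.6→0.0 °C): 102.0 × 2.04 × 10.6 = 2206 J
q2 (melt at 0 °C): 102.0 × 332.0 = 33864 J
q3 (heat water 0.0→100.0 °C): 102.0 × 4.17 × 100.0 = 42534 J
q4 (vaporize at 100 °C): 102.0 × 2264.0 = 230928 J
q5 (heat steam 100.0→112.9 °C): 102.0 × 2.03 × 12.9 = 2671 J
Total: 2206 + 33864 + 42534 + 230928 + 2671 = 312203 J = 312 kJ

q = 312 kJ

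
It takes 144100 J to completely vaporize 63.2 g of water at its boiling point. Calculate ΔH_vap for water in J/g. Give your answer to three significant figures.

ΔH_vap = q / m = 144100 / 63.2 = 2280 J/g

ΔH_vap = 2280 J/g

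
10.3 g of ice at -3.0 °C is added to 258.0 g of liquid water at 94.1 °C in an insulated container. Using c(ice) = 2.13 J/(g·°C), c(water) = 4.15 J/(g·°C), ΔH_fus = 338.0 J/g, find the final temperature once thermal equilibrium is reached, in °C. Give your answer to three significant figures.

T_f = 87.3 °C

Heat to bring ice to 0 °C and melt it: q₁ = 10.3×2.13×3.0 + 10.3×338.0 = 3547.2 J
Heat the water can supply cooling to 0 °C: 258.0×4.15×94.1 = 100753 J > q₁, so all ice melts.
Energy balance: 258.0×4.15×(94.1 − T) = 3547.2 + 10.3×4.15×(T − 0)
1070.7(94.1 − T) = 3547.2 + 42.745 T
100753 − 3547.2 = 1113.445 T
T = 97205.8 / 1113.445 = 87.30 °C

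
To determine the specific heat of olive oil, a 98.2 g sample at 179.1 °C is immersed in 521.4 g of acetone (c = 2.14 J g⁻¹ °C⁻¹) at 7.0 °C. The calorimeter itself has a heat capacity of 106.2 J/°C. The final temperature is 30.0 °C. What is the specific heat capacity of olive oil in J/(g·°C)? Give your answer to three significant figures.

q_gained = (521.4 × 2.14 + 106.2) × (30.0 − 7.0) = 28110 J
q_lost = 98.2 × c × (179.1 − 30.0) = 14641.62 c
Set equal: c = 28110 / 14641.62 = 1.92 J/(g·°C)

c = 1.92 J/(g·°C)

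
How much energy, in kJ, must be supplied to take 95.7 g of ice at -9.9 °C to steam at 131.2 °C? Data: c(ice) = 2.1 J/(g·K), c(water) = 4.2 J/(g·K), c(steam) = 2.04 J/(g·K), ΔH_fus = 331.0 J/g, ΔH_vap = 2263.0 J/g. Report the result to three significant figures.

q1 (heat ice -9.9→0.0 °C): 95.7 × 2.1 × 9.9 = 1990 J
q2 (melt at 0 °C): 95.7 × 331.0 = 31677 J
q3 (heat water 0.0→100.0 °C): 95.7 × 4.2 × 100.0 = 40194 J
q4 (vaporize at 100 °C): 95.7 × 2263.0 = 216569 J
q5 (heat steam 100.0→131.2 °C): 95.7 × 2.04 × 31.2 = 6091 J
Total: 1990 + 31677 + 40194 + 216569 + 6091 = 296521 J = 297 kJ

q = 297 kJ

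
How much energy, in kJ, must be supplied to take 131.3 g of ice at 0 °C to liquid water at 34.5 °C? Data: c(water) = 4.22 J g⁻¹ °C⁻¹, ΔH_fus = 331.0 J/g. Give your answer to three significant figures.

q1 (melt at 0 °C): 131.3 × 331.0 = 43460 J
q2 (heat water 0.0→34.5 °C): 131.3 × 4.22 × 34.5 = 19116 J
Total: 43460 + 19116 = 62576 J = 62.6 kJ

q = 62.6 kJ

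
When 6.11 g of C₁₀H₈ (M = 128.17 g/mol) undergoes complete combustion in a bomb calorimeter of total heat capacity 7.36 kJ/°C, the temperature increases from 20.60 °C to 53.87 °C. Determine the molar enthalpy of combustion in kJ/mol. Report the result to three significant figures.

ΔH = -5140 kJ/mol

ΔT = 53.87 − 20.60 = 33.27 °C
q_cal = C_cal × ΔT = 7.36 × 33.27 = 244.8672 kJ
n = 6.11 / 128.17 = 0.04767 mol
q_rxn = −q_cal = -244.8672 kJ
ΔH = -244.8672 / 0.04767 = -5137 kJ/mol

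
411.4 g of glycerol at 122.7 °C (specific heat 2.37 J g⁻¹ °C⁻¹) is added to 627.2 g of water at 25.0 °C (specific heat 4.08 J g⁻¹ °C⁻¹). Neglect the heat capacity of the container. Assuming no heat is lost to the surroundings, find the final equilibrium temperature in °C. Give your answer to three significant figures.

Heat lost by glycerol = heat gained by water.
(411.4)(2.37)(122.7 − T) = (627.2)(4.08)(T − 25.0)
975.018 (122.7 − T) = 2558.976 (T − 25.0)
119630 − 975.018 T = 2558.976 T − 63974
183604 = 3533.994 T
T = 51.95 °C

T_f = 52.0 °C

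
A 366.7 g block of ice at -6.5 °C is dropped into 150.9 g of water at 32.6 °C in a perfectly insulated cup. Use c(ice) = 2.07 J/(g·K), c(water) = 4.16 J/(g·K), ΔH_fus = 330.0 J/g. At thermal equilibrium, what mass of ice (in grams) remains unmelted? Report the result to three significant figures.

Heat to warm all ice to 0 °C: 366.7×2.07×6.5 = 4933.9 J
Heat released by water cooling to 0 °C: 150.9×4.16×32.6 = 20464 J
20464 J < 4933.9 + 366.7×330.0 = 125944.9 J, so not all ice melts; final T = 0 °C.
Heat left for melting: 20464 − 4933.9 = 15530.1 J
Mass melted = 15530.1 / 330.0 = 47.06 g
Ice remaining = 366.7 − 47.06 = 319.64 g

m_ice remaining = 320 g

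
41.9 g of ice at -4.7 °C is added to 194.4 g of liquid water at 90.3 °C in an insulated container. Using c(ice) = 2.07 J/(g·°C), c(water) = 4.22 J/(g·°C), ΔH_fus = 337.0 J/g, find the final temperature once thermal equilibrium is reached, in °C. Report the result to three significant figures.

T_f = 59.7 °C

Heat to bring ice to 0 °C and melt it: q₁ = 41.9×2.07×4.7 + 41.9×337.0 = 14528 J
Heat the water can supply cooling to 0 °C: 194.4×4.22×90.3 = 74079.2 J > q₁, so all ice melts.
Energy balance: 194.4×4.22×(90.3 − T) = 14528 + 41.9×4.22×(T − 0)
820.368(90.3 − T) = 14528 + 176.818 T
74079.2 − 14528 = 997.186 T
T = 59551.2 / 997.186 = 59.72 °C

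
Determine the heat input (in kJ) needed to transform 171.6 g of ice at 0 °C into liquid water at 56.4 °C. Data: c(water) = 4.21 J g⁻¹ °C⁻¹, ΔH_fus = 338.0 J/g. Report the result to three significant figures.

q = 98.7 kJ

q1 (melt at 0 °C): 171.6 × 338.0 = 58001 J
q2 (heat water 0.0→56.4 °C): 171.6 × 4.21 × 56.4 = 40745 J
Total: 58001 + 40745 = 98746 J = 98.7 kJ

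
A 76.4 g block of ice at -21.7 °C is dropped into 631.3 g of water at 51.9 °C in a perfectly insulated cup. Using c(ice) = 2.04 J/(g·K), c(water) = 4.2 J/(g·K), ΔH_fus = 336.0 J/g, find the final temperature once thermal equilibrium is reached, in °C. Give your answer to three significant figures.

Heat to bring ice to 0 °C and melt it: q₁ = 76.4×2.04×21.7 + 76.4×336.0 = 29052 J
Heat the water can supply cooling to 0 °C: 631.3×4.2×51.9 = 137611 J > q₁, so all ice melts.
Energy balance: 631.3×4.2×(51.9 − T) = 29052 + 76.4×4.2×(T − 0)
2651.46(51.9 − T) = 29052 + 320.88 T
137611 − 29052 = 2972.34 T
T = 108559 / 2972.34 = 36.52 °C

T_f = 36.5 °C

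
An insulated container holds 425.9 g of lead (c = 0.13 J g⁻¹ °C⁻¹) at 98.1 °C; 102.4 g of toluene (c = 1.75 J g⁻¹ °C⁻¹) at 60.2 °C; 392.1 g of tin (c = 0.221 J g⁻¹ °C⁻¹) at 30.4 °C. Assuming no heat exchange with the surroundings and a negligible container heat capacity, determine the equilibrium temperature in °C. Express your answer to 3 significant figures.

Σ mᵢcᵢ(T − Tᵢ) = 0  ⇒  T = Σ mᵢcᵢTᵢ / Σ mᵢcᵢ
Σ mᵢcᵢ = 425.9×0.13 + 102.4×1.75 + 392.1×0.221 = 321.2211
Σ mᵢcᵢTᵢ = 55.367×98.1 + 179.2×60.2 + 86.6541×30.4 = 18854
T = 18854 / 321.2211 = 58.69 °C

T_f = 58.7 °C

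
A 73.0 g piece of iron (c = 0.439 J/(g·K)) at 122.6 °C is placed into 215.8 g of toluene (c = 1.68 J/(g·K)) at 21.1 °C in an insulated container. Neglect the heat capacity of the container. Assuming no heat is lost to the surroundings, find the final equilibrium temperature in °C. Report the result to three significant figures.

T_f = 29.3 °C

Heat lost by iron = heat gained by toluene.
(73.0)(0.439)(122.6 − T) = (215.8)(1.68)(T − 21.1)
32.047 (122.6 − T) = 362.544 (T − 21.1)
3929.0 − 32.047 T = 362.544 T − 7649.7
11578.7 = 394.591 T
T = 29.34 °C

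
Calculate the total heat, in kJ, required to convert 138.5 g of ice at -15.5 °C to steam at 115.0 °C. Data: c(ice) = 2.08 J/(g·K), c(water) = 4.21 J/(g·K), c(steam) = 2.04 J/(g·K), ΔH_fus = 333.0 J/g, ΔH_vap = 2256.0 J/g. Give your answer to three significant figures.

q1 (heat ice -15.5→0.0 °C): 138.5 × 2.08 × 15.5 = 4465 J
q2 (melt at 0 °C): 138.5 × 333.0 = 46121 J
q3 (heat water 0.0→100.0 °C): 138.5 × 4.21 × 100.0 = 58309 J
q4 (vaporize at 100 °C): 138.5 × 2256.0 = 312456 J
q5 (heat steam 100.0→115.0 °C): 138.5 × 2.04 × 15.0 = 4238 J
Total: 4465 + 46121 + 58309 + 312456 + 4238 = 425589 J = 426 kJ

q = 426 kJ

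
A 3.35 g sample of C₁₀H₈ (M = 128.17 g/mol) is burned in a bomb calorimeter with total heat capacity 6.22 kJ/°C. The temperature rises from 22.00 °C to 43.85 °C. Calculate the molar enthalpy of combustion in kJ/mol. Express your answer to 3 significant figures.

ΔH = -5200 kJ/mol

ΔT = 43.85 − 22.00 = 21.85 °C
q_cal = C_cal × ΔT = 6.22 × 21.85 = 135.907 kJ
n = 3.35 / 128.17 = 0.02614 mol
q_rxn = −q_cal = -135.907 kJ
ΔH = -135.907 / 0.02614 = -5199 kJ/mol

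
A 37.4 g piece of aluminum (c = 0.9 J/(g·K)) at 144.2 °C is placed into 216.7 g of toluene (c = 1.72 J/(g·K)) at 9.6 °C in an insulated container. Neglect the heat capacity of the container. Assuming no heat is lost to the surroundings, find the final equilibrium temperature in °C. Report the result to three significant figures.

T_f = 20.7 °C

Heat lost by aluminum = heat gained by toluene.
(37.4)(0.9)(144.2 − T) = (216.7)(1.72)(T − 9.6)
33.66 (144.2 − T) = 372.724 (T − 9.6)
4853.8 − 33.66 T = 372.724 T − 3578.2
8432.0 = 406.384 T
T = 20.749 °C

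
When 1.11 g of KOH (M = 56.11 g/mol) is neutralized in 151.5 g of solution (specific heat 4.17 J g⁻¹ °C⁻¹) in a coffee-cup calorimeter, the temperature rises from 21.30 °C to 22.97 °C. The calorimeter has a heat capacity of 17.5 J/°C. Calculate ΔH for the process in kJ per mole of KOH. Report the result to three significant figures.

ΔH = -54.8 kJ/mol

|ΔT| = |22.97 − 21.30| = 1.67 °C
|q_surr| = (151.5 × 4.17 + 17.5) × 1.67 = 649.255 × 1.67 = 1084 J
n(KOH) = 1.11 / 56.11 = 0.01978 mol
Temperature rose, so q_rxn = −|q_surr| = -1.084 kJ
ΔH = q_rxn / n = -54.80 kJ/mol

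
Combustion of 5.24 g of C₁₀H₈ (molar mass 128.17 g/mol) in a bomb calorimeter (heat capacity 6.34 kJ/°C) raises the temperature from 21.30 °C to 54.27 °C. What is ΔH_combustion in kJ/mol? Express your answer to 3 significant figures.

ΔH = -5110 kJ/mol

ΔT = 54.27 − 21.30 = 32.97 °C
q_cal = C_cal × ΔT = 6.34 × 32.97 = 209.0298 kJ
n = 5.24 / 128.17 = 0.04088 mol
q_rxn = −q_cal = -209.0298 kJ
ΔH = -209.0298 / 0.04088 = -5113 kJ/mol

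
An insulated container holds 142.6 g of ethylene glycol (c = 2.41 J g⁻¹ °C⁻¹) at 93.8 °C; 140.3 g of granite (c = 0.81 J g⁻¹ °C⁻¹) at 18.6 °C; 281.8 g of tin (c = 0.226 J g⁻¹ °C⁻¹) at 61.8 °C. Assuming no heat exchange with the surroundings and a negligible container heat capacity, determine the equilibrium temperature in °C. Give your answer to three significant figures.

Σ mᵢcᵢ(T − Tᵢ) = 0  ⇒  T = Σ mᵢcᵢTᵢ / Σ mᵢcᵢ
Σ mᵢcᵢ = 142.6×2.41 + 140.3×0.81 + 281.8×0.226 = 520.9958
Σ mᵢcᵢTᵢ = 343.666×93.8 + 113.643×18.6 + 63.6868×61.8 = 38285
T = 38285 / 520.9958 = 73.48 °C

T_f = 73.5 °C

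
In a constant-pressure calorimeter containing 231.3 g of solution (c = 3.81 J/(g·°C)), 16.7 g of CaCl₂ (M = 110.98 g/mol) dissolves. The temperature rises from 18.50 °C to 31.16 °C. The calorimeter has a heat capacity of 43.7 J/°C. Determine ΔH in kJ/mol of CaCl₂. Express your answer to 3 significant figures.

|ΔT| = |31.16 − 18.50| = 12.66 °C
|q_surr| = (231.3 × 3.81 + 43.7) × 12.66 = 924.953 × 12.66 = 11710 J
n(CaCl₂) = 16.7 / 110.98 = 0.1505 mol
Temperature rose, so q_rxn = −|q_surr| = -11.71 kJ
ΔH = q_rxn / n = -77.81 kJ/mol

ΔH = -77.8 kJ/mol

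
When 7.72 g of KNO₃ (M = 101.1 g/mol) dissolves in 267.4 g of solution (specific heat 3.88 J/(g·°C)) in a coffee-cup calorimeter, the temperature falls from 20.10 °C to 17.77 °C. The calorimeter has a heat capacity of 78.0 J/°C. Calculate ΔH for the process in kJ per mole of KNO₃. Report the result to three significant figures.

|ΔT| = |17.77 − 20.10| = 2.33 °C
|q_surr| = (267.4 × 3.88 + 78.0) × 2.33 = 1115.512 × 2.33 = 2599 J
n(KNO₃) = 7.72 / 101.1 = 0.07636 mol
Temperature fell, so q_rxn = +|q_surr| = 2.599 kJ
ΔH = q_rxn / n = 34.04 kJ/mol

ΔH = 34.0 kJ/mol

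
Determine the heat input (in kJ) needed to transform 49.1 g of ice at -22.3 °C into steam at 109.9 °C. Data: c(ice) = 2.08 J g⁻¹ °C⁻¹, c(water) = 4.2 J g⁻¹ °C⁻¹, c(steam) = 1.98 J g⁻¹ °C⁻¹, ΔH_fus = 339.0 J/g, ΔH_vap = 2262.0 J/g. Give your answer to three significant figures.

q = 152 kJ

q1 (heat ice -22.3→0.0 °C): 49.1 × 2.08 × 22.3 = 2277 J
q2 (melt at 0 °C): 49.1 × 339.0 = 16645 J
q3 (heat water 0.0→100.0 °C): 49.1 × 4.2 × 100.0 = 20622 J
q4 (vaporize at 100 °C): 49.1 × 2262.0 = 111064 J
q5 (heat steam 100.0→109.9 °C): 49.1 × 1.98 × 9.9 = 962 J
Total: 2277 + 16645 + 20622 + 111064 + 962 = 151570 J = 152 kJ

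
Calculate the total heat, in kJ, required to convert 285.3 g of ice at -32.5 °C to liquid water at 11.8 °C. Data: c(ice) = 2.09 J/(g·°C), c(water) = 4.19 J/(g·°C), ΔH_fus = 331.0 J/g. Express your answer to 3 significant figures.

q1 (heat ice -32.5→0.0 °C): 285.3 × 2.09 × 32.5 = 19379 J
q2 (melt at 0 °C): 285.3 × 331.0 = 94434 J
q3 (heat water 0.0→11.8 °C): 285.3 × 4.19 × 11.8 = 14106 J
Total: 19379 + 94434 + 14106 = 127919 J = 128 kJ

q = 128 kJ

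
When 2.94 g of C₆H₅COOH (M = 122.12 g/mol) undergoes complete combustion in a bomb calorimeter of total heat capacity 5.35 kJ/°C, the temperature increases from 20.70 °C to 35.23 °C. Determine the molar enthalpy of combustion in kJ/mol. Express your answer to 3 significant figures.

ΔT = 35.23 − 20.70 = 14.53 °C
q_cal = C_cal × ΔT = 5.35 × 14.53 = 77.7355 kJ
n = 2.94 / 122.12 = 0.02407 mol
q_rxn = −q_cal = -77.7355 kJ
ΔH = -77.7355 / 0.02407 = -3230 kJ/mol

ΔH = -3230 kJ/mol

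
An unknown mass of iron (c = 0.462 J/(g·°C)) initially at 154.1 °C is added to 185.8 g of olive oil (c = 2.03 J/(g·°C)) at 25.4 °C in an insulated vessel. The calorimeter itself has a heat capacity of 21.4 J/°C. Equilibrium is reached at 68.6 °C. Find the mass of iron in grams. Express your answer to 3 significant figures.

q_gained = (185.8 × 2.03 + 21.4) × (68.6 − 25.4) = 17220 J
q_lost = m × 0.462 × (154.1 − 68.6) = 39.501 m
m = 17220 / 39.501 = 436 g

m = 436 g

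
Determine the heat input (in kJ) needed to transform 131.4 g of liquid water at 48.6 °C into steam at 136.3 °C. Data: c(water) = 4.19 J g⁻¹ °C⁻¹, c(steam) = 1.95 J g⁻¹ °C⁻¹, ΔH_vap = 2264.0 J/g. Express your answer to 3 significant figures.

q = 335 kJ

q1 (heat water 48.6→100.0 °C): 131.4 × 4.19 × 51.4 = 28299 J
q2 (vaporize at 100 °C): 131.4 × 2264.0 = 297490 J
q3 (heat steam 100.0→136.3 °C): 131.4 × 1.95 × 36.3 = 9301 J
Total: 28299 + 297490 + 9301 = 335090 J = 335 kJ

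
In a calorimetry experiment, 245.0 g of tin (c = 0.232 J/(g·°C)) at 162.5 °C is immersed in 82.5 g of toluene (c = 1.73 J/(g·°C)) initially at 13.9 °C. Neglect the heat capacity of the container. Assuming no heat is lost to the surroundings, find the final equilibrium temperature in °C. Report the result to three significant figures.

T_f = 56.2 °C

Heat lost by tin = heat gained by toluene.
(245.0)(0.232)(162.5 − T) = (82.5)(1.73)(T − 13.9)
56.84 (162.5 − T) = 142.725 (T − 13.9)
9236.5 − 56.84 T = 142.725 T − 1983.9
11220.4 = 199.565 T
T = 56.22 °C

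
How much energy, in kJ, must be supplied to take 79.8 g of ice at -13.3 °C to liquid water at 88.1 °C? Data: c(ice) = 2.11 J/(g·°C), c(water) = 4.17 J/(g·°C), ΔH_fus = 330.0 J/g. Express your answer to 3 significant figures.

q = 57.9 kJ

q1 (heat ice -13.3→0.0 °C): 79.8 × 2.11 × 13.3 = 2239 J
q2 (melt at 0 °C): 79.8 × 330.0 = 26334 J
q3 (heat water 0.0→88.1 °C): 79.8 × 4.17 × 88.1 = 29317 J
Total: 2239 + 26334 + 29317 = 57890 J = 57.9 kJ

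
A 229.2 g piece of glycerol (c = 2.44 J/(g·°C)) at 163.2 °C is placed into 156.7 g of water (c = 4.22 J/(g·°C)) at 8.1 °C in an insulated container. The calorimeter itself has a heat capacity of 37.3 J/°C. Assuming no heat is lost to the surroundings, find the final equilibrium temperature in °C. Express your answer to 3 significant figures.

Heat lost by glycerol = heat gained by water + calorimeter.
(229.2)(2.44)(163.2 − T) = [(156.7)(4.22) + 37.3](T − 8.1)
559.248 (163.2 − T) = 698.574 (T − 8.1)
91269 − 559.248 T = 698.574 T − 5658.4
96927.4 = 1257.822 T
T = 77.06 °C

T_f = 77.1 °C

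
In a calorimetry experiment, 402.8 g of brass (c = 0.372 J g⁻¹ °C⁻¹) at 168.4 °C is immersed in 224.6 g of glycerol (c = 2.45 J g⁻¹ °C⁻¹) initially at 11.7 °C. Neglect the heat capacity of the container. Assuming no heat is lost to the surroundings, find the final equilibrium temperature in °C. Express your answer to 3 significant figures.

T_f = 45.2 °C

Heat lost by brass = heat gained by glycerol.
(402.8)(0.372)(168.4 − T) = (224.6)(2.45)(T − 11.7)
149.8416 (168.4 − T) = 550.27 (T − 11.7)
25233 − 149.8416 T = 550.27 T − 6438.2
31671.2 = 700.1116 T
T = 45.24 °C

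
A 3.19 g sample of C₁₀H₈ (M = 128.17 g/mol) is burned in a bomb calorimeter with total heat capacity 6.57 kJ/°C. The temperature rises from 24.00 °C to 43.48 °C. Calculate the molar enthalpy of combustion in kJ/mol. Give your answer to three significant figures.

ΔH = -5140 kJ/mol

ΔT = 43.48 − 24.00 = 19.48 °C
q_cal = C_cal × ΔT = 6.57 × 19.48 = 127.9836 kJ
n = 3.19 / 128.17 = 0.02489 mol
q_rxn = −q_cal = -127.9836 kJ
ΔH = -127.9836 / 0.02489 = -5142 kJ/mol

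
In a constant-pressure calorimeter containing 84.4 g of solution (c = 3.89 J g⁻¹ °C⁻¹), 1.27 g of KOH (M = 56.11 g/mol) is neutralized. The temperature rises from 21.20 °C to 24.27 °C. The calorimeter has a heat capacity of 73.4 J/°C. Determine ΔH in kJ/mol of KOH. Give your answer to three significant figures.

|ΔT| = |24.27 − 21.20| = 3.07 °C
|q_surr| = (84.4 × 3.89 + 73.4) × 3.07 = 401.716 × 3.07 = 1233 J
n(KOH) = 1.27 / 56.11 = 0.02263 mol
Temperature rose, so q_rxn = −|q_surr| = -1.233 kJ
ΔH = q_rxn / n = -54.49 kJ/mol

ΔH = -54.5 kJ/mol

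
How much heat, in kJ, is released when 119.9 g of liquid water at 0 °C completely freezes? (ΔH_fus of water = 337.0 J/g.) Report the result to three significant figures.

q = 40.4 kJ

q = m × ΔH_fus = 119.9 × 337.0 = 40410 J = 40.4 kJ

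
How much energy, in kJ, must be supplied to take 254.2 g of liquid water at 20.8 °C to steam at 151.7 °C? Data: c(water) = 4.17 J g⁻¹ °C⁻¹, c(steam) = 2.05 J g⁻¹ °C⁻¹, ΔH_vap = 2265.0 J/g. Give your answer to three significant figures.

q1 (heat water 20.8→100.0 °C): 254.2 × 4.17 × 79.2 = 83953 J
q2 (vaporize at 100 °C): 254.2 × 2265.0 = 575763 J
q3 (heat steam 100.0→151.7 °C): 254.2 × 2.05 × 51.7 = 26941 J
Total: 83953 + 575763 + 26941 = 686657 J = 687 kJ

q = 687 kJ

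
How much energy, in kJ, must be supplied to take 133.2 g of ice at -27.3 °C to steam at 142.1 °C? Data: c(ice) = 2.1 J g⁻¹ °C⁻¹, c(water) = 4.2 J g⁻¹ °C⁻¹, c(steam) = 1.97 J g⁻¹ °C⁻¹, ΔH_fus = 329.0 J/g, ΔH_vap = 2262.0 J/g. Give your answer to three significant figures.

q1 (heat ice -27.3→0.0 °C): 133.2 × 2.1 × 27.3 = 7636 J
q2 (melt at 0 °C): 133.2 × 329.0 = 43823 J
q3 (heat water 0.0→100.0 °C): 133.2 × 4.2 × 100.0 = 55944 J
q4 (vaporize at 100 °C): 133.2 × 2262.0 = 301298 J
q5 (heat steam 100.0→142.1 °C): 133.2 × 1.97 × 42.1 = 11047 J
Total: 7636 + 43823 + 55944 + 301298 + 11047 = 419748 J = 420 kJ

q = 420 kJ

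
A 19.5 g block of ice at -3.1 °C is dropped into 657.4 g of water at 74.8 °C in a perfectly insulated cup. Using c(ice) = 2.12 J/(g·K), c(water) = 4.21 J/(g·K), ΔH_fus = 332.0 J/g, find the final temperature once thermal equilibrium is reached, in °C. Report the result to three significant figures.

T_f = 70.3 °C

Heat to bring ice to 0 °C and melt it: q₁ = 19.5×2.12×3.1 + 19.5×332.0 = 6602.2 J
Heat the water can supply cooling to 0 °C: 657.4×4.21×74.8 = 207021 J > q₁, so all ice melts.
Energy balance: 657.4×4.21×(74.8 − T) = 6602.2 + 19.5×4.21×(T − 0)
2767.654(74.8 − T) = 6602.2 + 82.095 T
207021 − 6602.2 = 2849.749 T
T = 200418.8 / 2849.749 = 70.33 °C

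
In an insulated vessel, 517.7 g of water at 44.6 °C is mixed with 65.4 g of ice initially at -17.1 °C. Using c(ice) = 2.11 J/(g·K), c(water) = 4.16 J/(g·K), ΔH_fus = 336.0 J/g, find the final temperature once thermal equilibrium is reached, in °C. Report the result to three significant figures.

T_f = 29.6 °C

Heat to bring ice to 0 °C and melt it: q₁ = 65.4×2.11×17.1 + 65.4×336.0 = 24334 J
Heat the water can supply cooling to 0 °C: 517.7×4.16×44.6 = 96052.0 J > q₁, so all ice melts.
Energy balance: 517.7×4.16×(44.6 − T) = 24334 + 65.4×4.16×(T − 0)
2153.632(44.6 − T) = 24334 + 272.064 T
96052.0 − 24334 = 2425.696 T
T = 71718.0 / 2425.696 = 29.57 °C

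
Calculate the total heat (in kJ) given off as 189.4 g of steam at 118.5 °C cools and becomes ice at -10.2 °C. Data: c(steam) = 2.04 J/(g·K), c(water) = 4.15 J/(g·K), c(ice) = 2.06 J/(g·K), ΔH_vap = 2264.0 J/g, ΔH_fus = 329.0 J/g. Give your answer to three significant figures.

q1 (cool steam 118.5→100 °C): 189.4 × 2.04 × 18.5 = 7148 J
q2 (condense at 100 °C): 189.4 × 2264.0 = 428802 J
q3 (cool water 100→0 °C): 189.4 × 4.15 × 100.0 = 78601 J
q4 (freeze at 0 °C): 189.4 × 329.0 = 62313 J
q5 (cool ice 0→-10.2 °C): 189.4 × 2.06 × 10.2 = 3980 J
Total: 7148 + 428802 + 78601 + 62313 + 3980 = 580844 J = 581 kJ

q = 581 kJ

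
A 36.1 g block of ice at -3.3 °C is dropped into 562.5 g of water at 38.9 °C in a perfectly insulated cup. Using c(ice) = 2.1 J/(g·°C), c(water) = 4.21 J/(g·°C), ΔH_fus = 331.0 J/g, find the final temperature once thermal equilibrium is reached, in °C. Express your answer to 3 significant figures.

T_f = 31.7 °C

Heat to bring ice to 0 °C and melt it: q₁ = 36.1×2.1×3.3 + 36.1×331.0 = 12199 J
Heat the water can supply cooling to 0 °C: 562.5×4.21×38.9 = 92120.1 J > q₁, so all ice melts.
Energy balance: 562.5×4.21×(38.9 − T) = 12199 + 36.1×4.21×(T − 0)
2368.125(38.9 − T) = 12199 + 151.981 T
92120.1 − 12199 = 2520.106 T
T = 79921.1 / 2520.106 = 31.71 °C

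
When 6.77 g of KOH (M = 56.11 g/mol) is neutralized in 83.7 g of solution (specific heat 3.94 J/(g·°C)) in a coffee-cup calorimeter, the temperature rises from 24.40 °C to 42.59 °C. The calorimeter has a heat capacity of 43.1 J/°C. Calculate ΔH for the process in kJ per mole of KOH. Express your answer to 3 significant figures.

|ΔT| = |42.59 − 24.40| = 18.19 °C
|q_surr| = (83.7 × 3.94 + 43.1) × 18.19 = 372.878 × 18.19 = 6783 J
n(KOH) = 6.77 / 56.11 = 0.1207 mol
Temperature rose, so q_rxn = −|q_surr| = -6.783 kJ
ΔH = q_rxn / n = -56.20 kJ/mol

ΔH = -56.2 kJ/mol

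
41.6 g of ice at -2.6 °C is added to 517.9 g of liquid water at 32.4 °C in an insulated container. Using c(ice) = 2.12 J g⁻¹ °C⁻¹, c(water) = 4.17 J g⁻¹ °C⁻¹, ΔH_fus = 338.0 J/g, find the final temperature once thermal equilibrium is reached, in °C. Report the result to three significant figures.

Heat to bring ice to 0 °C and melt it: q₁ = 41.6×2.12×2.6 + 41.6×338.0 = 14290 J
Heat the water can supply cooling to 0 °C: 517.9×4.17×32.4 = 69972.4 J > q₁, so all ice melts.
Energy balance: 517.9×4.17×(32.4 − T) = 14290 + 41.6×4.17×(T − 0)
2159.643(32.4 − T) = 14290 + 173.472 T
69972.4 − 14290 = 2333.115 T
T = 55682.4 / 2333.115 = 23.87 °C

T_f = 23.9 °C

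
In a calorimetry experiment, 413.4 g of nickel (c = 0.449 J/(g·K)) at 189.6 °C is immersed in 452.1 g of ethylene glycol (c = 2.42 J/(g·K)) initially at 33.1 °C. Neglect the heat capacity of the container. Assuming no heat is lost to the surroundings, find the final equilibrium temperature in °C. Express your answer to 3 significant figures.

T_f = 55.8 °C

Heat lost by nickel = heat gained by ethylene glycol.
(413.4)(0.449)(189.6 − T) = (452.1)(2.42)(T − 33.1)
185.6166 (189.6 − T) = 1094.082 (T − 33.1)
35193 − 185.6166 T = 1094.082 T − 36214
71407 = 1279.6986 T
T = 55.80 °C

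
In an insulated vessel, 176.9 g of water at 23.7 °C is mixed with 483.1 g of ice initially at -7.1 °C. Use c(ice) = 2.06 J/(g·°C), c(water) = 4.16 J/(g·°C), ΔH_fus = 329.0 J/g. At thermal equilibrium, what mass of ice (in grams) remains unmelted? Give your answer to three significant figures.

Heat to warm all ice to 0 °C: 483.1×2.06×7.1 = 7065.8 J
Heat released by water cooling to 0 °C: 176.9×4.16×23.7 = 17441 J
17441 J < 7065.8 + 483.1×329.0 = 166005.7 J, so not all ice melts; final T = 0 °C.
Heat left for melting: 17441 − 7065.8 = 10375.2 J
Mass melted = 10375.2 / 329.0 = 31.54 g
Ice remaining = 483.1 − 31.54 = 451.56 g

m_ice remaining = 452 g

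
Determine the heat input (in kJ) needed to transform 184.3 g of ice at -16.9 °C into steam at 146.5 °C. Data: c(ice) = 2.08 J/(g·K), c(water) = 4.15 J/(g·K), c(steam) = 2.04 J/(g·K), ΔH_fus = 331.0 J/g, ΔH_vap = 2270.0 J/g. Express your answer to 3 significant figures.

q1 (heat ice -16.9→0.0 °C): 184.3 × 2.08 × 16.9 = 6479 J
q2 (melt at 0 °C): 184.3 × 331.0 = 61003 J
q3 (heat water 0.0→100.0 °C): 184.3 × 4.15 × 100.0 = 76485 J
q4 (vaporize at 100 °C): 184.3 × 2270.0 = 418361 J
q5 (heat steam 100.0→146.5 °C): 184.3 × 2.04 × 46.5 = 17483 J
Total: 6479 + 61003 + 76485 + 418361 + 17483 = 579811 J = 580 kJ

q = 580 kJ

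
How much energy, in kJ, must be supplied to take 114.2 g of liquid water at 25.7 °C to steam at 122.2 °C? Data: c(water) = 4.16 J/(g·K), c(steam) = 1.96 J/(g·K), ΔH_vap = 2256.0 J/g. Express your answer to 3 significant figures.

q1 (heat water 25.7→100.0 °C): 114.2 × 4.16 × 74.3 = 35298 J
q2 (vaporize at 100 °C): 114.2 × 2256.0 = 257635 J
q3 (heat steam 100.0→122.2 °C): 114.2 × 1.96 × 22.2 = 4969 J
Total: 35298 + 257635 + 4969 = 297902 J = 298 kJ

q = 298 kJ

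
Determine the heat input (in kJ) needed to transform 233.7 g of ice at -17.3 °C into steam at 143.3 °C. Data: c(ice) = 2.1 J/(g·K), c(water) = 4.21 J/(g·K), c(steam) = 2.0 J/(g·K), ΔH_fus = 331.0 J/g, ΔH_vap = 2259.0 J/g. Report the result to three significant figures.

q = 732 kJ

q1 (heat ice -17.3→0.0 °C): 233.7 × 2.1 × 17.3 = 8490 J
q2 (melt at 0 °C): 233.7 × 331.0 = 77355 J
q3 (heat water 0.0→100.0 °C): 233.7 × 4.21 × 100.0 = 98388 J
q4 (vaporize at 100 °C): 233.7 × 2259.0 = 527928 J
q5 (heat steam 100.0→143.3 °C): 233.7 × 2.0 × 43.3 = 20238 J
Total: 8490 + 77355 + 98388 + 527928 + 20238 = 732399 J = 732 kJ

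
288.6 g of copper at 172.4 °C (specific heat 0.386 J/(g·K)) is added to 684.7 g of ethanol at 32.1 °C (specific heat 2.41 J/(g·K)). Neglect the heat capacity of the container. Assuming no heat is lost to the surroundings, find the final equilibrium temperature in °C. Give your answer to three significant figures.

Heat lost by copper = heat gained by ethanol.
(288.6)(0.386)(172.4 − T) = (684.7)(2.41)(T − 32.1)
111.3996 (172.4 − T) = 1650.127 (T − 32.1)
19205 − 111.3996 T = 1650.127 T − 52969
72174 = 1761.5266 T
T = 40.97 °C

T_f = 41.0 °C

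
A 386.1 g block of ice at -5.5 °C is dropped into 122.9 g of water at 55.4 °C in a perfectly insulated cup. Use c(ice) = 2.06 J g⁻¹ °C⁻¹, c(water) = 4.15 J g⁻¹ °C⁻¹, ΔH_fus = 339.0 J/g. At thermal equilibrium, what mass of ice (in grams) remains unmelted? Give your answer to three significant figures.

Heat to warm all ice to 0 °C: 386.1×2.06×5.5 = 4374.5 J
Heat released by water cooling to 0 °C: 122.9×4.15×55.4 = 28256 J
28256 J < 4374.5 + 386.1×339.0 = 135262.4 J, so not all ice melts; final T = 0 °C.
Heat left for melting: 28256 − 4374.5 = 23881.5 J
Mass melted = 23881.5 / 339.0 = 70.45 g
Ice remaining = 386.1 − 70.45 = 315.65 g

m_ice remaining = 316 g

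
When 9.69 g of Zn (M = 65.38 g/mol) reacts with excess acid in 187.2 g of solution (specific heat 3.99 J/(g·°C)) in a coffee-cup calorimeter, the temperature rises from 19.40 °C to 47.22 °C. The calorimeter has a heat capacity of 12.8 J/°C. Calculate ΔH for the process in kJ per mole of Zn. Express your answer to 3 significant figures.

|ΔT| = |47.22 − 19.40| = 27.82 °C
|q_surr| = (187.2 × 3.99 + 12.8) × 27.82 = 759.728 × 27.82 = 21140 J
n(Zn) = 9.69 / 65.38 = 0.1482 mol
Temperature rose, so q_rxn = −|q_surr| = -21.14 kJ
ΔH = q_rxn / n = -142.6 kJ/mol

ΔH = -143 kJ/mol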